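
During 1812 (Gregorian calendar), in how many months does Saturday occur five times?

A month of length L has five Saturdays iff its first Saturday is on day ≤ L−28 (so day 1–3 in a 31-day month, 1–2 in a 30-day month, day 1 in a leap February).
Checking each month of 1812: Jan starts Wed (31d); Feb starts Sat (29d) ✓; Mar starts Sun (31d); Apr starts Wed (30d); May starts Fri (31d) ✓; Jun starts Mon (30d); Jul starts Wed (31d); Aug starts Sat (31d) ✓; Sep starts Tue (30d); Oct starts Thu (31d) ✓; Nov starts Sun (30d); Dec starts Tue (31d).
Five-Saturday months: February, May, August, October → 4.

4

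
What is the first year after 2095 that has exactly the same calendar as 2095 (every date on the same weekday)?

Two years share a calendar iff Jan 1 falls on the same weekday and both are leap or both are common. 2095: Jan 1 is Saturday, common year.
2096: Jan 1 Sunday, leap
2097: Jan 1 Tuesday, common
2098: Jan 1 Wednesday, common
2099: Jan 1 Thursday, common
2100: Jan 1 Friday, common
2101: Jan 1 Saturday, common
2101 matches on both conditions.

2101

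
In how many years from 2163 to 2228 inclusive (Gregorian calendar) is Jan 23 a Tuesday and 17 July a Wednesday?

2

Check each year's weekday for Jan 23 and 17 July:
  2163: Sun/Sun  2164: Mon/Tue  2165: Wed/Wed  2166: Thu/Thu  2167: Fri/Fri  2168: Sat/Sun  2169: Mon/Mon  2170: Tue/Tue  2171: Wed/Wed  2172: Thu/Fri  2173: Sat/Sat  2174: Sun/Sun  2175: Mon/Mon  2176: Tue/Wed ✓  …(38 more)…  2215: Mon/Mon  2216: Tue/Wed ✓  2217: Thu/Thu  2218: Fri/Fri  2219: Sat/Sat  2220: Sun/Mon  2221: Tue/Tue  2222: Wed/Wed  2223: Thu/Thu  2224: Fri/Sat  2225: Sun/Sun  2226: Mon/Mon  2227: Tue/Tue  2228: Wed/Thu
Both conditions hold in: 2176, 2216 — 2.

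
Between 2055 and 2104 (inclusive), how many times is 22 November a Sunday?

6

Track 22 November's weekday year by year (advancing +1, or +2 across a Feb 29):
  2055: Mon  2056: Wed (+2)  2057: Thu (+1)  2058: Fri (+1)  2059: Sat (+1)
  2060: Mon (+2)  2061: Tue (+1)  2062: Wed (+1)  2063: Thu (+1)  2064: Sat (+2)
  2065: Sun (+1) ✓  2066: Mon (+1)  2067: Tue (+1)  2068: Thu (+2)  … (22 more years) …
  2091: Thu (+1)  2092: Sat (+2)  2093: Sun (+1) ✓  2094: Mon (+1)  2095: Tue (+1)
  2096: Thu (+2)  2097: Fri (+1)  2098: Sat (+1)  2099: Sun (+1) ✓  2100: Mon (+1)
  2101: Tue (+1)  2102: Wed (+1)  2103: Thu (+1)  2104: Sat (+2)
Sunday years: 2065, 2071, 2076, 2082, 2093, 2099 — 6 in total.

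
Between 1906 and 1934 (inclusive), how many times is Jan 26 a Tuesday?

Track Jan 26's weekday year by year (advancing +1, or +2 across a Feb 29):
  1906: Fri  1907: Sat (+1)  1908: Sun (+1)  1909: Tue (+2) ✓  1910: Wed (+1)
  1911: Thu (+1)  1912: Fri (+1)  1913: Sun (+2)  1914: Mon (+1)  1915: Tue (+1) ✓
  1916: Wed (+1)  1917: Fri (+2)  1918: Sat (+1)  1919: Sun (+1)  1920: Mon (+1)
  1921: Wed (+2)  1922: Thu (+1)  1923: Fri (+1)  1924: Sat (+1)  1925: Mon (+2)
  1926: Tue (+1) ✓  1927: Wed (+1)  1928: Thu (+1)  1929: Sat (+2)  1930: Sun (+1)
  1931: Mon (+1)  1932: Tue (+1) ✓  1933: Thu (+2)  1934: Fri (+1)
Tuesday years: 1909, 1915, 1926, 1932 — 4 in total.

4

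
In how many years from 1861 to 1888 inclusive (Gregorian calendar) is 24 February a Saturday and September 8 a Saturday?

Check each year's weekday for 24 February and September 8:
  1861: Sun/Sun  1862: Mon/Mon  1863: Tue/Tue  1864: Wed/Thu  1865: Fri/Fri  1866: Sat/Sat ✓  1867: Sun/Sun  1868: Mon/Tue  1869: Wed/Wed  1870: Thu/Thu  1871: Fri/Fri  1872: Sat/Sun  1873: Mon/Mon  1874: Tue/Tue  1875: Wed/Wed  1876: Thu/Fri  1877: Sat/Sat ✓  1878: Sun/Sun  1879: Mon/Mon  1880: Tue/Wed  1881: Thu/Thu  1882: Fri/Fri  1883: Sat/Sat ✓  1884: Sun/Mon  1885: Tue/Tue  1886: Wed/Wed  1887: Thu/Thu  1888: Fri/Sat
Both conditions hold in: 1866, 1877, 1883 — 3.

3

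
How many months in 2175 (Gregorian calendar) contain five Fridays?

A month of length L has five Fridays iff its first Friday is on day ≤ L−28 (so day 1–3 in a 31-day month, 1–2 in a 30-day month, day 1 in a leap February).
Checking each month of 2175: Jan starts Sun (31d); Feb starts Wed (28d); Mar starts Wed (31d) ✓; Apr starts Sat (30d); May starts Mon (31d); Jun starts Thu (30d) ✓; Jul starts Sat (31d); Aug starts Tue (31d); Sep starts Fri (30d) ✓; Oct starts Sun (31d); Nov starts Wed (30d); Dec starts Fri (31d) ✓.
Five-Friday months: March, June, September, December → 4.

4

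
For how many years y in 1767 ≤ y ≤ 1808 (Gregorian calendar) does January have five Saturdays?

January has 31 days; it has five Saturdays when Saturday falls among the first (month-length − 28) days — i.e. when January 1 is one of Saturday/Friday/Thursday.
January 1 by year: 1767:Thu✓ 1768:Fri✓ 1769:Sun 1770:Mon 1771:Tue 1772:Wed 1773:Fri✓ 1774:Sat✓ 1775:Sun 1776:Mon 1777:Wed 1778:Thu✓ 1779:Fri✓ 1780:Sat✓ 1781:Mon …(12 more)… 1794:Wed 1795:Thu✓ 1796:Fri✓ 1797:Sun 1798:Mon 1799:Tue 1800:Wed 1801:Thu✓ 1802:Fri✓ 1803:Sat✓ 1804:Sun 1805:Tue 1806:Wed 1807:Thu✓ 1808:Fri✓
Years with five Saturdays: 1767, 1768, 1773, 1774, 1778, 1779, 1780, 1784, 1785, 1789, 1790, 1791, 1795, 1796, 1801, 1802, 1803, 1807, 1808 → 19.

19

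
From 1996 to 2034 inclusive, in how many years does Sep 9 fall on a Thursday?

Track Sep 9's weekday year by year (advancing +1, or +2 across a Feb 29):
  1996: Mon  1997: Tue (+1)  1998: Wed (+1)  1999: Thu (+1) ✓  2000: Sat (+2)
  2001: Sun (+1)  2002: Mon (+1)  2003: Tue (+1)  2004: Thu (+2) ✓  2005: Fri (+1)
  2006: Sat (+1)  2007: Sun (+1)  2008: Tue (+2)  2009: Wed (+1)  … (11 more years) …
  2021: Thu (+1) ✓  2022: Fri (+1)  2023: Sat (+1)  2024: Mon (+2)  2025: Tue (+1)
  2026: Wed (+1)  2027: Thu (+1) ✓  2028: Sat (+2)  2029: Sun (+1)  2030: Mon (+1)
  2031: Tue (+1)  2032: Thu (+2) ✓  2033: Fri (+1)  2034: Sat (+1)
Thursday years: 1999, 2004, 2010, 2021, 2027, 2032 — 6 in total.

6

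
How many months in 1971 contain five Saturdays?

A month of length L has five Saturdays iff its first Saturday is on day ≤ L−28 (so day 1–3 in a 31-day month, 1–2 in a 30-day month, day 1 in a leap February).
Checking each month of 1971: Jan starts Fri (31d) ✓; Feb starts Mon (28d); Mar starts Mon (31d); Apr starts Thu (30d); May starts Sat (31d) ✓; Jun starts Tue (30d); Jul starts Thu (31d) ✓; Aug starts Sun (31d); Sep starts Wed (30d); Oct starts Fri (31d) ✓; Nov starts Mon (30d); Dec starts Wed (31d).
Five-Saturday months: January, May, July, October → 4.

4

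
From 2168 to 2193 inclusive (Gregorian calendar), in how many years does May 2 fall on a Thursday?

Track May 2's weekday year by year (advancing +1, or +2 across a Feb 29):
  2168: Mon  2169: Tue (+1)  2170: Wed (+1)  2171: Thu (+1) ✓  2172: Sat (+2)
  2173: Sun (+1)  2174: Mon (+1)  2175: Tue (+1)  2176: Thu (+2) ✓  2177: Fri (+1)
  2178: Sat (+1)  2179: Sun (+1)  2180: Tue (+2)  2181: Wed (+1)  2182: Thu (+1) ✓
  2183: Fri (+1)  2184: Sun (+2)  2185: Mon (+1)  2186: Tue (+1)  2187: Wed (+1)
  2188: Fri (+2)  2189: Sat (+1)  2190: Sun (+1)  2191: Mon (+1)  2192: Wed (+2)
  2193: Thu (+1) ✓
Thursday years: 2171, 2176, 2182, 2193 — 4 in total.

4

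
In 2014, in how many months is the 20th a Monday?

Check the 20th of each month of 2014: Jan 20: Mon, Feb 20: Thu, Mar 20: Thu, Apr 20: Sun, May 20: Tue, Jun 20: Fri, Jul 20: Sun, Aug 20: Wed, Sep 20: Sat, Oct 20: Mon, Nov 20: Thu, Dec 20: Sat.
Monday occurs in January, October — 2 months.

2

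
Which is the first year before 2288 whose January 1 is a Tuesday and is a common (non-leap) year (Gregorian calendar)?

2278

Jan 1 advances by 2 weekdays after a leap year and by 1 after a common year.
2288: Jan 1 is Sunday (leap).
2287: Saturday
2286: Friday
2285: Thursday
2284: Tuesday (leap)
2283: Monday
2282: Sunday
2281: Saturday
2280: Thursday (leap)
2279: Wednesday
2278: Tuesday
2278 begins on a Tuesday and is a common year.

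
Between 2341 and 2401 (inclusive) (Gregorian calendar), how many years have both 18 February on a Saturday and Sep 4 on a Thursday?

0

Check each year's weekday for 18 February and Sep 4:
  2341: Tue/Thu  2342: Wed/Fri  2343: Thu/Sat  2344: Fri/Mon  2345: Sun/Tue  2346: Mon/Wed  2347: Tue/Thu  2348: Wed/Sat  2349: Fri/Sun  2350: Sat/Mon  2351: Sun/Tue  2352: Mon/Thu  2353: Wed/Fri  2354: Thu/Sat  …(33 more)…  2388: Thu/Sun  2389: Sat/Mon  2390: Sun/Tue  2391: Mon/Wed  2392: Tue/Fri  2393: Thu/Sat  2394: Fri/Sun  2395: Sat/Mon  2396: Sun/Wed  2397: Tue/Thu  2398: Wed/Fri  2399: Thu/Sat  2400: Fri/Mon  2401: Sun/Tue
Both conditions hold in: no year — 0.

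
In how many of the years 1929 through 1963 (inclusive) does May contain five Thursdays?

May has 31 days; it has five Thursdays when Thursday falls among the first (month-length − 28) days — i.e. when May 1 is one of Thursday/Wednesday/Tuesday.
May 1 by year: 1929:Wed✓ 1930:Thu✓ 1931:Fri 1932:Sun 1933:Mon 1934:Tue✓ 1935:Wed✓ 1936:Fri 1937:Sat 1938:Sun 1939:Mon 1940:Wed✓ 1941:Thu✓ 1942:Fri 1943:Sat …(5 more)… 1949:Sun 1950:Mon 1951:Tue✓ 1952:Thu✓ 1953:Fri 1954:Sat 1955:Sun 1956:Tue✓ 1957:Wed✓ 1958:Thu✓ 1959:Fri 1960:Sun 1961:Mon 1962:Tue✓ 1963:Wed✓
Years with five Thursdays: 1929, 1930, 1934, 1935, 1940, 1941, 1945, 1946, 1947, 1951, 1952, 1956, 1957, 1958, 1962, 1963 → 16.

16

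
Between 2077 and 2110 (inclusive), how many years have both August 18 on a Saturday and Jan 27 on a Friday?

2

Check each year's weekday for August 18 and Jan 27:
  2077: Wed/Wed  2078: Thu/Thu  2079: Fri/Fri  2080: Sun/Sat  2081: Mon/Mon  2082: Tue/Tue  2083: Wed/Wed  2084: Fri/Thu  2085: Sat/Sat  2086: Sun/Sun  2087: Mon/Mon  2088: Wed/Tue  2089: Thu/Thu  2090: Fri/Fri  …(6 more)…  2097: Sun/Sun  2098: Mon/Mon  2099: Tue/Tue  2100: Wed/Wed  2101: Thu/Thu  2102: Fri/Fri  2103: Sat/Sat  2104: Mon/Sun  2105: Tue/Tue  2106: Wed/Wed  2107: Thu/Thu  2108: Sat/Fri ✓  2109: Sun/Sun  2110: Mon/Mon
Both conditions hold in: 2096, 2108 — 2.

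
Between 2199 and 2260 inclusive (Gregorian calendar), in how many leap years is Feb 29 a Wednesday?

3

Leap years in 2199–2260: 15 of them.
Feb 29 weekday advances by 5 (mod 7) from one leap year to the next four years later (or differs when a century non-leap intervenes).
Leap-day weekdays: 2204:Wed✓ 2208:Mon 2212:Sat 2216:Thu 2220:Tue 2224:Sun 2228:Fri 2232:Wed✓ 2236:Mon 2240:Sat 2244:Thu 2248:Tue 2252:Sun 2256:Fri 2260:Wed✓
Wednesday: 2204, 2232, 2260 → 3.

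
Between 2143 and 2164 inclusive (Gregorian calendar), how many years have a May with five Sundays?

10

May has 31 days; it has five Sundays when Sunday falls among the first (month-length − 28) days — i.e. when May 1 is one of Sunday/Saturday/Friday.
May 1 by year: 2143:Wed 2144:Fri✓ 2145:Sat✓ 2146:Sun✓ 2147:Mon 2148:Wed 2149:Thu 2150:Fri✓ 2151:Sat✓ 2152:Mon 2153:Tue 2154:Wed 2155:Thu 2156:Sat✓ 2157:Sun✓ 2158:Mon 2159:Tue 2160:Thu 2161:Fri✓ 2162:Sat✓ 2163:Sun✓ 2164:Tue
Years with five Sundays: 2144, 2145, 2146, 2150, 2151, 2156, 2157, 2161, 2162, 2163 → 10.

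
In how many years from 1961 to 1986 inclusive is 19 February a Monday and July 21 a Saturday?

Check each year's weekday for 19 February and July 21:
  1961: Sun/Fri  1962: Mon/Sat ✓  1963: Tue/Sun  1964: Wed/Tue  1965: Fri/Wed  1966: Sat/Thu  1967: Sun/Fri  1968: Mon/Sun  1969: Wed/Mon  1970: Thu/Tue  1971: Fri/Wed  1972: Sat/Fri  1973: Mon/Sat ✓  1974: Tue/Sun  1975: Wed/Mon  1976: Thu/Wed  1977: Sat/Thu  1978: Sun/Fri  1979: Mon/Sat ✓  1980: Tue/Mon  1981: Thu/Tue  1982: Fri/Wed  1983: Sat/Thu  1984: Sun/Sat  1985: Tue/Sun  1986: Wed/Mon
Both conditions hold in: 1962, 1973, 1979 — 3.

3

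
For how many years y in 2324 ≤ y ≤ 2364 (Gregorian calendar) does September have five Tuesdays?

13

September has 30 days; it has five Tuesdays when Tuesday falls among the first (month-length − 28) days — i.e. when September 1 is one of Tuesday/Monday.
September 1 by year: 2324:Mon✓ 2325:Tue✓ 2326:Wed 2327:Thu 2328:Sat 2329:Sun 2330:Mon✓ 2331:Tue✓ 2332:Thu 2333:Fri 2334:Sat 2335:Sun 2336:Tue✓ 2337:Wed 2338:Thu …(11 more)… 2350:Fri 2351:Sat 2352:Mon✓ 2353:Tue✓ 2354:Wed 2355:Thu 2356:Sat 2357:Sun 2358:Mon✓ 2359:Tue✓ 2360:Thu 2361:Fri 2362:Sat 2363:Sun 2364:Tue✓
Years with five Tuesdays: 2324, 2325, 2330, 2331, 2336, 2341, 2342, 2347, 2352, 2353, 2358, 2359, 2364 → 13.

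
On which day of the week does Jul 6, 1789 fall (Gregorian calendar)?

Monday

January 1, 1789 is a Thursday.
July 6 is day 187 of the year, i.e. 186 days after Jan 1.
186 mod 7 = 4, so advance 4 weekdays from Thursday: Monday.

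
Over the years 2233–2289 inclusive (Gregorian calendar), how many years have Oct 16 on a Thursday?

8

Track Oct 16's weekday year by year (advancing +1, or +2 across a Feb 29):
  2233: Wed  2234: Thu (+1) ✓  2235: Fri (+1)  2236: Sun (+2)  2237: Mon (+1)
  2238: Tue (+1)  2239: Wed (+1)  2240: Fri (+2)  2241: Sat (+1)  2242: Sun (+1)
  2243: Mon (+1)  2244: Wed (+2)  2245: Thu (+1) ✓  2246: Fri (+1)  … (29 more years) …
  2276: Mon (+2)  2277: Tue (+1)  2278: Wed (+1)  2279: Thu (+1) ✓  2280: Sat (+2)
  2281: Sun (+1)  2282: Mon (+1)  2283: Tue (+1)  2284: Thu (+2) ✓  2285: Fri (+1)
  2286: Sat (+1)  2287: Sun (+1)  2288: Tue (+2)  2289: Wed (+1)
Thursday years: 2234, 2245, 2251, 2256, 2262, 2273, 2279, 2284 — 8 in total.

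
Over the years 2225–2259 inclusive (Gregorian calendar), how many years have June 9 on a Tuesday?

5

Track June 9's weekday year by year (advancing +1, or +2 across a Feb 29):
  2225: Thu  2226: Fri (+1)  2227: Sat (+1)  2228: Mon (+2)  2229: Tue (+1) ✓
  2230: Wed (+1)  2231: Thu (+1)  2232: Sat (+2)  2233: Sun (+1)  2234: Mon (+1)
  2235: Tue (+1) ✓  2236: Thu (+2)  2237: Fri (+1)  2238: Sat (+1)  … (7 more years) …
  2246: Tue (+1) ✓  2247: Wed (+1)  2248: Fri (+2)  2249: Sat (+1)  2250: Sun (+1)
  2251: Mon (+1)  2252: Wed (+2)  2253: Thu (+1)  2254: Fri (+1)  2255: Sat (+1)
  2256: Mon (+2)  2257: Tue (+1) ✓  2258: Wed (+1)  2259: Thu (+1)
Tuesday years: 2229, 2235, 2240, 2246, 2257 — 5 in total.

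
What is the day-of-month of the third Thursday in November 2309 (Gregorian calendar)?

November 1, 2309 is a Monday, so the first Thursday is the 4th.
The third Thursday is 4 + 14 = 18.

18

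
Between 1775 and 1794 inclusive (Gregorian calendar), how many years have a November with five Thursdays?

6

November has 30 days; it has five Thursdays when Thursday falls among the first (month-length − 28) days — i.e. when November 1 is one of Thursday/Wednesday.
November 1 by year: 1775:Wed✓ 1776:Fri 1777:Sat 1778:Sun 1779:Mon 1780:Wed✓ 1781:Thu✓ 1782:Fri 1783:Sat 1784:Mon 1785:Tue 1786:Wed✓ 1787:Thu✓ 1788:Sat 1789:Sun 1790:Mon 1791:Tue 1792:Thu✓ 1793:Fri 1794:Sat
Years with five Thursdays: 1775, 1780, 1781, 1786, 1787, 1792 → 6.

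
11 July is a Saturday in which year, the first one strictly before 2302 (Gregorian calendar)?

From one year to the next, a fixed date's weekday advances by 1, or by 2 when a Feb 29 lies between the two dates.
2302: July 11 is Friday.
2301: Thursday (−1)
2300: Wednesday (−1)
2299: Tuesday (−1)
2298: Monday (−1)
2297: Sunday (−1)
2296: Saturday (−1)
11 July falls on a Saturday in 2296.

2296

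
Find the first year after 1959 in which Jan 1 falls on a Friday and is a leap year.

Jan 1 advances by 2 weekdays after a leap year and by 1 after a common year.
1959: Jan 1 is Thursday.
1960: Friday (leap)
1960 begins on a Friday and is a leap year.

1960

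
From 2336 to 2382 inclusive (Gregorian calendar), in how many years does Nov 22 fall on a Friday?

6

Track Nov 22's weekday year by year (advancing +1, or +2 across a Feb 29):
  2336: Sun  2337: Mon (+1)  2338: Tue (+1)  2339: Wed (+1)  2340: Fri (+2) ✓
  2341: Sat (+1)  2342: Sun (+1)  2343: Mon (+1)  2344: Wed (+2)  2345: Thu (+1)
  2346: Fri (+1) ✓  2347: Sat (+1)  2348: Mon (+2)  2349: Tue (+1)  … (19 more years) …
  2369: Sat (+1)  2370: Sun (+1)  2371: Mon (+1)  2372: Wed (+2)  2373: Thu (+1)
  2374: Fri (+1) ✓  2375: Sat (+1)  2376: Mon (+2)  2377: Tue (+1)  2378: Wed (+1)
  2379: Thu (+1)  2380: Sat (+2)  2381: Sun (+1)  2382: Mon (+1)
Friday years: 2340, 2346, 2357, 2363, 2368, 2374 — 6 in total.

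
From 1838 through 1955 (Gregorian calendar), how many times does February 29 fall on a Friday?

4

Leap years in 1838–1955: 28 of them.
Feb 29 weekday advances by 5 (mod 7) from one leap year to the next four years later (or differs when a century non-leap intervenes).
Leap-day weekdays: 1840:Sat 1844:Thu 1848:Tue 1852:Sun 1856:Fri✓ 1860:Wed 1864:Mon 1868:Sat 1872:Thu 1876:Tue 1880:Sun 1884:Fri✓ 1888:Wed 1892:Mon 1896:Sat 1904:Mon 1908:Sat 1912:Thu 1916:Tue 1920:Sun 1924:Fri✓ 1928:Wed 1932:Mon 1936:Sat 1940:Thu 1944:Tue 1948:Sun 1952:Fri✓
Friday: 1856, 1884, 1924, 1952 → 4.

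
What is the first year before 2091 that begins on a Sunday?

2090

Jan 1 advances by 2 weekdays after a leap year and by 1 after a common year.
2091: Jan 1 is Monday.
2090: Sunday
2090 begins on a Sunday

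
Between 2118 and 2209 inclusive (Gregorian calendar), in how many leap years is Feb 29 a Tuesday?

Leap years in 2118–2209: 22 of them.
Feb 29 weekday advances by 5 (mod 7) from one leap year to the next four years later (or differs when a century non-leap intervenes).
Leap-day weekdays: 2120:Thu 2124:Tue✓ 2128:Sun 2132:Fri 2136:Wed 2140:Mon 2144:Sat 2148:Thu 2152:Tue✓ 2156:Sun 2160:Fri 2164:Wed 2168:Mon 2172:Sat 2176:Thu 2180:Tue✓ 2184:Sun 2188:Fri 2192:Wed 2196:Mon 2204:Wed 2208:Mon
Tuesday: 2124, 2152, 2180 → 3.

3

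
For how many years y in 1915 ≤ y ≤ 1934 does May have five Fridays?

7

May has 31 days; it has five Fridays when Friday falls among the first (month-length − 28) days — i.e. when May 1 is one of Friday/Thursday/Wednesday.
May 1 by year: 1915:Sat 1916:Mon 1917:Tue 1918:Wed✓ 1919:Thu✓ 1920:Sat 1921:Sun 1922:Mon 1923:Tue 1924:Thu✓ 1925:Fri✓ 1926:Sat 1927:Sun 1928:Tue 1929:Wed✓ 1930:Thu✓ 1931:Fri✓ 1932:Sun 1933:Mon 1934:Tue
Years with five Fridays: 1918, 1919, 1924, 1925, 1929, 1930, 1931 → 7.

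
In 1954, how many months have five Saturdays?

4

A month of length L has five Saturdays iff its first Saturday is on day ≤ L−28 (so day 1–3 in a 31-day month, 1–2 in a 30-day month, day 1 in a leap February).
Checking each month of 1954: Jan starts Fri (31d) ✓; Feb starts Mon (28d); Mar starts Mon (31d); Apr starts Thu (30d); May starts Sat (31d) ✓; Jun starts Tue (30d); Jul starts Thu (31d) ✓; Aug starts Sun (31d); Sep starts Wed (30d); Oct starts Fri (31d) ✓; Nov starts Mon (30d); Dec starts Wed (31d).
Five-Saturday months: January, May, July, October → 4.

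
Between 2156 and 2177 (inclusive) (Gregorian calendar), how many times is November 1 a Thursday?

3

Track November 1's weekday year by year (advancing +1, or +2 across a Feb 29):
  2156: Mon  2157: Tue (+1)  2158: Wed (+1)  2159: Thu (+1) ✓  2160: Sat (+2)
  2161: Sun (+1)  2162: Mon (+1)  2163: Tue (+1)  2164: Thu (+2) ✓  2165: Fri (+1)
  2166: Sat (+1)  2167: Sun (+1)  2168: Tue (+2)  2169: Wed (+1)  2170: Thu (+1) ✓
  2171: Fri (+1)  2172: Sun (+2)  2173: Mon (+1)  2174: Tue (+1)  2175: Wed (+1)
  2176: Fri (+2)  2177: Sat (+1)
Thursday years: 2159, 2164, 2170 — 3 in total.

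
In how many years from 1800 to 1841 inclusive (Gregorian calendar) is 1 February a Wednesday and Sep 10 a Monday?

2

Check each year's weekday for 1 February and Sep 10:
  1800: Sat/Wed  1801: Sun/Thu  1802: Mon/Fri  1803: Tue/Sat  1804: Wed/Mon ✓  1805: Fri/Tue  1806: Sat/Wed  1807: Sun/Thu  1808: Mon/Sat  1809: Wed/Sun  1810: Thu/Mon  1811: Fri/Tue  1812: Sat/Thu  1813: Mon/Fri  …(14 more)…  1828: Fri/Wed  1829: Sun/Thu  1830: Mon/Fri  1831: Tue/Sat  1832: Wed/Mon ✓  1833: Fri/Tue  1834: Sat/Wed  1835: Sun/Thu  1836: Mon/Sat  1837: Wed/Sun  1838: Thu/Mon  1839: Fri/Tue  1840: Sat/Thu  1841: Mon/Fri
Both conditions hold in: 1804, 1832 — 2.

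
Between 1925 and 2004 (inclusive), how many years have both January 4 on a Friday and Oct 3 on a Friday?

2

Check each year's weekday for January 4 and Oct 3:
  1925: Sun/Sat  1926: Mon/Sun  1927: Tue/Mon  1928: Wed/Wed  1929: Fri/Thu  1930: Sat/Fri  1931: Sun/Sat  1932: Mon/Mon  1933: Wed/Tue  1934: Thu/Wed  1935: Fri/Thu  1936: Sat/Sat  1937: Mon/Sun  1938: Tue/Mon  …(52 more)…  1991: Fri/Thu  1992: Sat/Sat  1993: Mon/Sun  1994: Tue/Mon  1995: Wed/Tue  1996: Thu/Thu  1997: Sat/Fri  1998: Sun/Sat  1999: Mon/Sun  2000: Tue/Tue  2001: Thu/Wed  2002: Fri/Thu  2003: Sat/Fri  2004: Sun/Sun
Both conditions hold in: 1952, 1980 — 2.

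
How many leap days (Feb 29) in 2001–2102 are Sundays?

4

Leap years in 2001–2102: 24 of them.
Feb 29 weekday advances by 5 (mod 7) from one leap year to the next four years later (or differs when a century non-leap intervenes).
Leap-day weekdays: 2004:Sun✓ 2008:Fri 2012:Wed 2016:Mon 2020:Sat 2024:Thu 2028:Tue 2032:Sun✓ 2036:Fri 2040:Wed 2044:Mon 2048:Sat 2052:Thu 2056:Tue 2060:Sun✓ 2064:Fri 2068:Wed 2072:Mon 2076:Sat 2080:Thu 2084:Tue 2088:Sun✓ 2092:Fri 2096:Wed
Sunday: 2004, 2032, 2060, 2088 → 4.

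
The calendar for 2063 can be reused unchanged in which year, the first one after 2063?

Two years share a calendar iff Jan 1 falls on the same weekday and both are leap or both are common. 2063: Jan 1 is Monday, common year.
2064: Jan 1 Tuesday, leap
2065: Jan 1 Thursday, common
2066: Jan 1 Friday, common
2067: Jan 1 Saturday, common
2068: Jan 1 Sunday, leap
2069: Jan 1 Tuesday, common
2070: Jan 1 Wednesday, common
2071: Jan 1 Thursday, common
2072: Jan 1 Friday, leap
2073: Jan 1 Sunday, common
2074: Jan 1 Monday, common
2074 matches on both conditions.

2074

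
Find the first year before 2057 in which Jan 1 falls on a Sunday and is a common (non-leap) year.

2051

Jan 1 advances by 2 weekdays after a leap year and by 1 after a common year.
2057: Jan 1 is Monday.
2056: Saturday (leap)
2055: Friday
2054: Thursday
2053: Wednesday
2052: Monday (leap)
2051: Sunday
2051 begins on a Sunday and is a common year.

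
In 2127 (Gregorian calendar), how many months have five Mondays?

4

A month of length L has five Mondays iff its first Monday is on day ≤ L−28 (so day 1–3 in a 31-day month, 1–2 in a 30-day month, day 1 in a leap February).
Checking each month of 2127: Jan starts Wed (31d); Feb starts Sat (28d); Mar starts Sat (31d) ✓; Apr starts Tue (30d); May starts Thu (31d); Jun starts Sun (30d) ✓; Jul starts Tue (31d); Aug starts Fri (31d); Sep starts Mon (30d) ✓; Oct starts Wed (31d); Nov starts Sat (30d); Dec starts Mon (31d) ✓.
Five-Monday months: March, June, September, December → 4.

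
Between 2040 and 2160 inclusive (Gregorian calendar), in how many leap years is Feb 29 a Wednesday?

5

Leap years in 2040–2160: 30 of them.
Feb 29 weekday advances by 5 (mod 7) from one leap year to the next four years later (or differs when a century non-leap intervenes).
Leap-day weekdays: 2040:Wed✓ 2044:Mon 2048:Sat 2052:Thu 2056:Tue 2060:Sun 2064:Fri 2068:Wed✓ 2072:Mon 2076:Sat 2080:Thu 2084:Tue 2088:Sun …(4 more)… 2112:Mon 2116:Sat 2120:Thu 2124:Tue 2128:Sun 2132:Fri 2136:Wed✓ 2140:Mon 2144:Sat 2148:Thu 2152:Tue 2156:Sun 2160:Fri
Wednesday: 2040, 2068, 2096, 2108, 2136 → 5.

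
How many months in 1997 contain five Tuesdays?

4

A month of length L has five Tuesdays iff its first Tuesday is on day ≤ L−28 (so day 1–3 in a 31-day month, 1–2 in a 30-day month, day 1 in a leap February).
Checking each month of 1997: Jan starts Wed (31d); Feb starts Sat (28d); Mar starts Sat (31d); Apr starts Tue (30d) ✓; May starts Thu (31d); Jun starts Sun (30d); Jul starts Tue (31d) ✓; Aug starts Fri (31d); Sep starts Mon (30d) ✓; Oct starts Wed (31d); Nov starts Sat (30d); Dec starts Mon (31d) ✓.
Five-Tuesday months: April, July, September, December → 4.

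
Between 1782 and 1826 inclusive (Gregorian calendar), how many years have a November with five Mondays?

November has 30 days; it has five Mondays when Monday falls among the first (month-length − 28) days — i.e. when November 1 is one of Monday/Sunday.
November 1 by year: 1782:Fri 1783:Sat 1784:Mon✓ 1785:Tue 1786:Wed 1787:Thu 1788:Sat 1789:Sun✓ 1790:Mon✓ 1791:Tue 1792:Thu 1793:Fri 1794:Sat 1795:Sun✓ 1796:Tue …(15 more)… 1812:Sun✓ 1813:Mon✓ 1814:Tue 1815:Wed 1816:Fri 1817:Sat 1818:Sun✓ 1819:Mon✓ 1820:Wed 1821:Thu 1822:Fri 1823:Sat 1824:Mon✓ 1825:Tue 1826:Wed
Years with five Mondays: 1784, 1789, 1790, 1795, 1801, 1802, 1807, 1812, 1813, 1818, 1819, 1824 → 12.

12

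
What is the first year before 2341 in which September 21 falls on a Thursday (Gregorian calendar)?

2339

From one year to the next, a fixed date's weekday advances by 1, or by 2 when a Feb 29 lies between the two dates.
2341: September 21 is Sunday.
2340: Saturday (−1)
2339: Thursday (−2)
September 21 falls on a Thursday in 2339.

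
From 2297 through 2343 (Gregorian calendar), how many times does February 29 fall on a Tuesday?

Leap years in 2297–2343: 10 of them.
Feb 29 weekday advances by 5 (mod 7) from one leap year to the next four years later (or differs when a century non-leap intervenes).
Leap-day weekdays: 2304:Mon 2308:Sat 2312:Thu 2316:Tue✓ 2320:Sun 2324:Fri 2328:Wed 2332:Mon 2336:Sat 2340:Thu
Tuesday: 2316 → 1.

1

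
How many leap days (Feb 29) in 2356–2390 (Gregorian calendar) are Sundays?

Leap years in 2356–2390: 9 of them.
Feb 29 weekday advances by 5 (mod 7) from one leap year to the next four years later (or differs when a century non-leap intervenes).
Leap-day weekdays: 2356:Wed 2360:Mon 2364:Sat 2368:Thu 2372:Tue 2376:Sun✓ 2380:Fri 2384:Wed 2388:Mon
Sunday: 2376 → 1.

1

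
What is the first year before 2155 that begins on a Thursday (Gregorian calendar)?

Jan 1 advances by 2 weekdays after a leap year and by 1 after a common year.
2155: Jan 1 is Wednesday.
2154: Tuesday
2153: Monday
2152: Saturday (leap)
2151: Friday
2150: Thursday
2150 begins on a Thursday

2150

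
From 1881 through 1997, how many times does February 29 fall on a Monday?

Leap years in 1881–1997: 28 of them.
Feb 29 weekday advances by 5 (mod 7) from one leap year to the next four years later (or differs when a century non-leap intervenes).
Leap-day weekdays: 1884:Fri 1888:Wed 1892:Mon✓ 1896:Sat 1904:Mon✓ 1908:Sat 1912:Thu 1916:Tue 1920:Sun 1924:Fri 1928:Wed 1932:Mon✓ 1936:Sat 1940:Thu 1944:Tue 1948:Sun 1952:Fri 1956:Wed 1960:Mon✓ 1964:Sat 1968:Thu 1972:Tue 1976:Sun 1980:Fri 1984:Wed 1988:Mon✓ 1992:Sat 1996:Thu
Monday: 1892, 1904, 1932, 1960, 1988 → 5.

5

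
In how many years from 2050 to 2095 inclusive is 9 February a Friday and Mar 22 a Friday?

2

Check each year's weekday for 9 February and Mar 22:
  2050: Wed/Tue  2051: Thu/Wed  2052: Fri/Fri ✓  2053: Sun/Sat  2054: Mon/Sun  2055: Tue/Mon  2056: Wed/Wed  2057: Fri/Thu  2058: Sat/Fri  2059: Sun/Sat  2060: Mon/Mon  2061: Wed/Tue  2062: Thu/Wed  2063: Fri/Thu  …(18 more)…  2082: Mon/Sun  2083: Tue/Mon  2084: Wed/Wed  2085: Fri/Thu  2086: Sat/Fri  2087: Sun/Sat  2088: Mon/Mon  2089: Wed/Tue  2090: Thu/Wed  2091: Fri/Thu  2092: Sat/Sat  2093: Mon/Sun  2094: Tue/Mon  2095: Wed/Tue
Both conditions hold in: 2052, 2080 — 2.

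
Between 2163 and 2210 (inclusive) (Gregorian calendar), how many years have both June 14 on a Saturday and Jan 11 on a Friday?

1

Check each year's weekday for June 14 and Jan 11:
  2163: Tue/Tue  2164: Thu/Wed  2165: Fri/Fri  2166: Sat/Sat  2167: Sun/Sun  2168: Tue/Mon  2169: Wed/Wed  2170: Thu/Thu  2171: Fri/Fri  2172: Sun/Sat  2173: Mon/Mon  2174: Tue/Tue  2175: Wed/Wed  2176: Fri/Thu  …(20 more)…  2197: Wed/Wed  2198: Thu/Thu  2199: Fri/Fri  2200: Sat/Sat  2201: Sun/Sun  2202: Mon/Mon  2203: Tue/Tue  2204: Thu/Wed  2205: Fri/Fri  2206: Sat/Sat  2207: Sun/Sun  2208: Tue/Mon  2209: Wed/Wed  2210: Thu/Thu
Both conditions hold in: 2188 — 1.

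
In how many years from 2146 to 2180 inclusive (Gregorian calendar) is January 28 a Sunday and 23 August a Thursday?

Check each year's weekday for January 28 and 23 August:
  2146: Fri/Tue  2147: Sat/Wed  2148: Sun/Fri  2149: Tue/Sat  2150: Wed/Sun  2151: Thu/Mon  2152: Fri/Wed  2153: Sun/Thu ✓  2154: Mon/Fri  2155: Tue/Sat  2156: Wed/Mon  2157: Fri/Tue  2158: Sat/Wed  2159: Sun/Thu ✓  …(7 more)…  2167: Wed/Sun  2168: Thu/Tue  2169: Sat/Wed  2170: Sun/Thu ✓  2171: Mon/Fri  2172: Tue/Sun  2173: Thu/Mon  2174: Fri/Tue  2175: Sat/Wed  2176: Sun/Fri  2177: Tue/Sat  2178: Wed/Sun  2179: Thu/Mon  2180: Fri/Wed
Both conditions hold in: 2153, 2159, 2170 — 3.

3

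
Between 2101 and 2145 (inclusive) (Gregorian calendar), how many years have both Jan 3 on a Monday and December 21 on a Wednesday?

Check each year's weekday for Jan 3 and December 21:
  2101: Mon/Wed ✓  2102: Tue/Thu  2103: Wed/Fri  2104: Thu/Sun  2105: Sat/Mon  2106: Sun/Tue  2107: Mon/Wed ✓  2108: Tue/Fri  2109: Thu/Sat  2110: Fri/Sun  2111: Sat/Mon  2112: Sun/Wed  2113: Tue/Thu  2114: Wed/Fri  …(17 more)…  2132: Thu/Sun  2133: Sat/Mon  2134: Sun/Tue  2135: Mon/Wed ✓  2136: Tue/Fri  2137: Thu/Sat  2138: Fri/Sun  2139: Sat/Mon  2140: Sun/Wed  2141: Tue/Thu  2142: Wed/Fri  2143: Thu/Sat  2144: Fri/Mon  2145: Sun/Tue
Both conditions hold in: 2101, 2107, 2118, 2129, 2135 — 5.

5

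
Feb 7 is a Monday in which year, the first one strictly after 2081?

2084

From one year to the next, a fixed date's weekday advances by 1, or by 2 when a Feb 29 lies between the two dates.
2081: February 7 is Friday.
2082: Saturday (+1)
2083: Sunday (+1)
2084: Monday (+1)
Feb 7 falls on a Monday in 2084.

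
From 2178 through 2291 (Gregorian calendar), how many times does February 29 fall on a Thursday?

3

Leap years in 2178–2291: 27 of them.
Feb 29 weekday advances by 5 (mod 7) from one leap year to the next four years later (or differs when a century non-leap intervenes).
Leap-day weekdays: 2180:Tue 2184:Sun 2188:Fri 2192:Wed 2196:Mon 2204:Wed 2208:Mon 2212:Sat 2216:Thu✓ 2220:Tue 2224:Sun 2228:Fri 2232:Wed 2236:Mon 2240:Sat 2244:Thu✓ 2248:Tue 2252:Sun 2256:Fri 2260:Wed 2264:Mon 2268:Sat 2272:Thu✓ 2276:Tue 2280:Sun 2284:Fri 2288:Wed
Thursday: 2216, 2244, 2272 → 3.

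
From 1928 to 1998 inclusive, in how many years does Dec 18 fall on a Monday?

Track Dec 18's weekday year by year (advancing +1, or +2 across a Feb 29):
  1928: Tue  1929: Wed (+1)  1930: Thu (+1)  1931: Fri (+1)  1932: Sun (+2)
  1933: Mon (+1) ✓  1934: Tue (+1)  1935: Wed (+1)  1936: Fri (+2)  1937: Sat (+1)
  1938: Sun (+1)  1939: Mon (+1) ✓  1940: Wed (+2)  1941: Thu (+1)  … (43 more years) …
  1985: Wed (+1)  1986: Thu (+1)  1987: Fri (+1)  1988: Sun (+2)  1989: Mon (+1) ✓
  1990: Tue (+1)  1991: Wed (+1)  1992: Fri (+2)  1993: Sat (+1)  1994: Sun (+1)
  1995: Mon (+1) ✓  1996: Wed (+2)  1997: Thu (+1)  1998: Fri (+1)
Monday years: 1933, 1939, 1944, 1950, 1961, 1967, 1972, 1978, 1989, 1995 — 10 in total.

10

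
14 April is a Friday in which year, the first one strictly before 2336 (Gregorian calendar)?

From one year to the next, a fixed date's weekday advances by 1, or by 2 when a Feb 29 lies between the two dates.
2336: April 14 is Tuesday.
2335: Sunday (−2)
2334: Saturday (−1)
2333: Friday (−1)
14 April falls on a Friday in 2333.

2333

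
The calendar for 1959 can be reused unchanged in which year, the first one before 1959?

Two years share a calendar iff Jan 1 falls on the same weekday and both are leap or both are common. 1959: Jan 1 is Thursday, common year.
1958: Jan 1 Wednesday, common
1957: Jan 1 Tuesday, common
1956: Jan 1 Sunday, leap
1955: Jan 1 Saturday, common
1954: Jan 1 Friday, common
1953: Jan 1 Thursday, common
1953 matches on both conditions.

1953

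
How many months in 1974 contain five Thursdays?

4

A month of length L has five Thursdays iff its first Thursday is on day ≤ L−28 (so day 1–3 in a 31-day month, 1–2 in a 30-day month, day 1 in a leap February).
Checking each month of 1974: Jan starts Tue (31d) ✓; Feb starts Fri (28d); Mar starts Fri (31d); Apr starts Mon (30d); May starts Wed (31d) ✓; Jun starts Sat (30d); Jul starts Mon (31d); Aug starts Thu (31d) ✓; Sep starts Sun (30d); Oct starts Tue (31d) ✓; Nov starts Fri (30d); Dec starts Sun (31d).
Five-Thursday months: January, May, August, October → 4.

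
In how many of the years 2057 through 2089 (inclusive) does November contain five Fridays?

November has 30 days; it has five Fridays when Friday falls among the first (month-length − 28) days — i.e. when November 1 is one of Friday/Thursday.
November 1 by year: 2057:Thu✓ 2058:Fri✓ 2059:Sat 2060:Mon 2061:Tue 2062:Wed 2063:Thu✓ 2064:Sat 2065:Sun 2066:Mon 2067:Tue 2068:Thu✓ 2069:Fri✓ 2070:Sat 2071:Sun …(3 more)… 2075:Fri✓ 2076:Sun 2077:Mon 2078:Tue 2079:Wed 2080:Fri✓ 2081:Sat 2082:Sun 2083:Mon 2084:Wed 2085:Thu✓ 2086:Fri✓ 2087:Sat 2088:Mon 2089:Tue
Years with five Fridays: 2057, 2058, 2063, 2068, 2069, 2074, 2075, 2080, 2085, 2086 → 10.

10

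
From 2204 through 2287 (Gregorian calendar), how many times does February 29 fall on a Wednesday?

3

Leap years in 2204–2287: 21 of them.
Feb 29 weekday advances by 5 (mod 7) from one leap year to the next four years later (or differs when a century non-leap intervenes).
Leap-day weekdays: 2204:Wed✓ 2208:Mon 2212:Sat 2216:Thu 2220:Tue 2224:Sun 2228:Fri 2232:Wed✓ 2236:Mon 2240:Sat 2244:Thu 2248:Tue 2252:Sun 2256:Fri 2260:Wed✓ 2264:Mon 2268:Sat 2272:Thu 2276:Tue 2280:Sun 2284:Fri
Wednesday: 2204, 2232, 2260 → 3.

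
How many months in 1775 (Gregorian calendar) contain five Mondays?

4

A month of length L has five Mondays iff its first Monday is on day ≤ L−28 (so day 1–3 in a 31-day month, 1–2 in a 30-day month, day 1 in a leap February).
Checking each month of 1775: Jan starts Sun (31d) ✓; Feb starts Wed (28d); Mar starts Wed (31d); Apr starts Sat (30d); May starts Mon (31d) ✓; Jun starts Thu (30d); Jul starts Sat (31d) ✓; Aug starts Tue (31d); Sep starts Fri (30d); Oct starts Sun (31d) ✓; Nov starts Wed (30d); Dec starts Fri (31d).
Five-Monday months: January, May, July, October → 4.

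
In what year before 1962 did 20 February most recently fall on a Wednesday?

1957

From one year to the next, a fixed date's weekday advances by 1, or by 2 when a Feb 29 lies between the two dates.
1962: February 20 is Tuesday.
1961: Monday (−1)
1960: Saturday (−2)
1959: Friday (−1)
1958: Thursday (−1)
1957: Wednesday (−1)
20 February falls on a Wednesday in 1957.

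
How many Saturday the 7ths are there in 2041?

2

Check the 7th of each month of 2041: Jan 7: Mon, Feb 7: Thu, Mar 7: Thu, Apr 7: Sun, May 7: Tue, Jun 7: Fri, Jul 7: Sun, Aug 7: Wed, Sep 7: Sat, Oct 7: Mon, Nov 7: Thu, Dec 7: Sat.
Saturday occurs in September, December — 2 months.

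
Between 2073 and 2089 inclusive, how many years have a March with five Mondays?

March has 31 days; it has five Mondays when Monday falls among the first (month-length − 28) days — i.e. when March 1 is one of Monday/Sunday/Saturday.
March 1 by year: 2073:Wed 2074:Thu 2075:Fri 2076:Sun✓ 2077:Mon✓ 2078:Tue 2079:Wed 2080:Fri 2081:Sat✓ 2082:Sun✓ 2083:Mon✓ 2084:Wed 2085:Thu 2086:Fri 2087:Sat✓ 2088:Mon✓ 2089:Tue
Years with five Mondays: 2076, 2077, 2081, 2082, 2083, 2087, 2088 → 7.

7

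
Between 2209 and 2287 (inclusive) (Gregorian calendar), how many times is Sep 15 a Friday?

Track Sep 15's weekday year by year (advancing +1, or +2 across a Feb 29):
  2209: Fri ✓  2210: Sat (+1)  2211: Sun (+1)  2212: Tue (+2)  2213: Wed (+1)
  2214: Thu (+1)  2215: Fri (+1) ✓  2216: Sun (+2)  2217: Mon (+1)  2218: Tue (+1)
  2219: Wed (+1)  2220: Fri (+2) ✓  2221: Sat (+1)  2222: Sun (+1)  … (51 more years) …
  2274: Tue (+1)  2275: Wed (+1)  2276: Fri (+2) ✓  2277: Sat (+1)  2278: Sun (+1)
  2279: Mon (+1)  2280: Wed (+2)  2281: Thu (+1)  2282: Fri (+1) ✓  2283: Sat (+1)
  2284: Mon (+2)  2285: Tue (+1)  2286: Wed (+1)  2287: Thu (+1)
Friday years: 2209, 2215, 2220, 2226, 2237, 2243, 2248, 2254, 2265, 2271, 2276, 2282 — 12 in total.

12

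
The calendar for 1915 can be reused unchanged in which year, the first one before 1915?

1909

Two years share a calendar iff Jan 1 falls on the same weekday and both are leap or both are common. 1915: Jan 1 is Friday, common year.
1914: Jan 1 Thursday, common
1913: Jan 1 Wednesday, common
1912: Jan 1 Monday, leap
1911: Jan 1 Sunday, common
1910: Jan 1 Saturday, common
1909: Jan 1 Friday, common
1909 matches on both conditions.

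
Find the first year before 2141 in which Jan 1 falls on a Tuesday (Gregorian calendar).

Jan 1 advances by 2 weekdays after a leap year and by 1 after a common year.
2141: Jan 1 is Sunday.
2140: Friday (leap)
2139: Thursday
2138: Wednesday
2137: Tuesday
2137 begins on a Tuesday

2137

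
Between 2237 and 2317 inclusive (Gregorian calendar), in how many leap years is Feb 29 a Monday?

3

Leap years in 2237–2317: 19 of them.
Feb 29 weekday advances by 5 (mod 7) from one leap year to the next four years later (or differs when a century non-leap intervenes).
Leap-day weekdays: 2240:Sat 2244:Thu 2248:Tue 2252:Sun 2256:Fri 2260:Wed 2264:Mon✓ 2268:Sat 2272:Thu 2276:Tue 2280:Sun 2284:Fri 2288:Wed 2292:Mon✓ 2296:Sat 2304:Mon✓ 2308:Sat 2312:Thu 2316:Tue
Monday: 2264, 2292, 2304 → 3.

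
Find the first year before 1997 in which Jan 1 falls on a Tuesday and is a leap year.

Jan 1 advances by 2 weekdays after a leap year and by 1 after a common year.
1997: Jan 1 is Wednesday.
1996: Monday (leap)
1995: Sunday
1994: Saturday
1993: Friday
1992: Wednesday (leap)
1991: Tuesday
1990: Monday
1989: Sunday
1988: Friday (leap)
1987: Thursday
1986: Wednesday
1985: Tuesday
1984: Sunday (leap)
1983: Saturday
1982: Friday
1981: Thursday
1980: Tuesday (leap)
1980 begins on a Tuesday and is a leap year.

1980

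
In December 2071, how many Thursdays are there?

December 2071 has 31 days and begins on Tuesday.
The first Thursday is December 3.
Thursdays fall on 3, 10, 17, 24, 31 — that's 5.

5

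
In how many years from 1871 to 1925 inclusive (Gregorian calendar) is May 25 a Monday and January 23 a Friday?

Check each year's weekday for May 25 and January 23:
  1871: Thu/Mon  1872: Sat/Tue  1873: Sun/Thu  1874: Mon/Fri ✓  1875: Tue/Sat  1876: Thu/Sun  1877: Fri/Tue  1878: Sat/Wed  1879: Sun/Thu  1880: Tue/Fri  1881: Wed/Sun  1882: Thu/Mon  1883: Fri/Tue  1884: Sun/Wed  …(27 more)…  1912: Sat/Tue  1913: Sun/Thu  1914: Mon/Fri ✓  1915: Tue/Sat  1916: Thu/Sun  1917: Fri/Tue  1918: Sat/Wed  1919: Sun/Thu  1920: Tue/Fri  1921: Wed/Sun  1922: Thu/Mon  1923: Fri/Tue  1924: Sun/Wed  1925: Mon/Fri ✓
Both conditions hold in: 1874, 1885, 1891, 1903, 1914, 1925 — 6.

6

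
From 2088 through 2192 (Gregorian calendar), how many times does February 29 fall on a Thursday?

3

Leap years in 2088–2192: 26 of them.
Feb 29 weekday advances by 5 (mod 7) from one leap year to the next four years later (or differs when a century non-leap intervenes).
Leap-day weekdays: 2088:Sun 2092:Fri 2096:Wed 2104:Fri 2108:Wed 2112:Mon 2116:Sat 2120:Thu✓ 2124:Tue 2128:Sun 2132:Fri 2136:Wed 2140:Mon 2144:Sat 2148:Thu✓ 2152:Tue 2156:Sun 2160:Fri 2164:Wed 2168:Mon 2172:Sat 2176:Thu✓ 2180:Tue 2184:Sun 2188:Fri 2192:Wed
Thursday: 2120, 2148, 2176 → 3.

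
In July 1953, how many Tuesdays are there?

July 1953 has 31 days and begins on Wednesday.
The first Tuesday is July 7.
Tuesdays fall on 7, 14, 21, 28 — that's 4.

4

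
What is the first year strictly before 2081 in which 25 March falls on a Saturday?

2079

From one year to the next, a fixed date's weekday advances by 1, or by 2 when a Feb 29 lies between the two dates.
2081: March 25 is Tuesday.
2080: Monday (−1)
2079: Saturday (−2)
25 March falls on a Saturday in 2079.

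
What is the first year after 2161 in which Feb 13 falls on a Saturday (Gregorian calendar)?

2162

From one year to the next, a fixed date's weekday advances by 1, or by 2 when a Feb 29 lies between the two dates.
2161: February 13 is Friday.
2162: Saturday (+1)
Feb 13 falls on a Saturday in 2162.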